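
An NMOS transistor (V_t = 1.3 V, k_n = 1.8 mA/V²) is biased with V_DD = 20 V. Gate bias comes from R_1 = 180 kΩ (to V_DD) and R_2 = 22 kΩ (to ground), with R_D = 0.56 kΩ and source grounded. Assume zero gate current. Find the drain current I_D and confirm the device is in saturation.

I_D ≈ 0.69 mA

V_G = V_DD·R_2/(R_1+R_2) = 20×22/202 = 2.18 V. With the source grounded, V_GS = V_G = 2.18 V.
Assume saturation: I_D = (k_n/2)(V_GS − V_t)² = (1.8/2)×(2.18 − 1.3)² = 0.9×0.878² = 0.694 mA.
V_DS = V_DD − I_D·R_D = 20 − 0.694×0.56 = 19.6 V.
Saturation requires V_DS ≥ V_GS − V_t = 0.878 V; 19.6 ≥ 0.878 ✓.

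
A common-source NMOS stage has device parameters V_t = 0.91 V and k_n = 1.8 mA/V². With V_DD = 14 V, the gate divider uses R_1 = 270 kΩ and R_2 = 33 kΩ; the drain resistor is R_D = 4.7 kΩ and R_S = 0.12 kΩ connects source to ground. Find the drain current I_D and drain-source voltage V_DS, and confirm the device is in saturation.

V_G = V_DD·R_2/(R_1+R_2) = 14×33/303 = 1.52 V.
Assume saturation: I_D = (k_n/2)(V_GS − V_t)² with V_GS = V_G − I_D·R_S = 1.52 − 0.12·I_D.
Substituting gives 0.013·I_D² − 1.13·I_D + 0.34 = 0, with roots I_D = 0.301 or 87.1 mA.
The root I_D = 87.1 mA gives V_GS = -8.93 V ≤ V_t, so take I_D = 0.301 mA.
Then V_GS = 1.49 V and V_DS = V_DD − I_D(R_D+R_S) = 14 − 0.301×4.82 = 12.5 V.
Saturation requires V_DS ≥ V_GS − V_t = 0.579 V; 12.5 ≥ 0.579 ✓.

I_D ≈ 0.3 mA, V_DS ≈ 13 V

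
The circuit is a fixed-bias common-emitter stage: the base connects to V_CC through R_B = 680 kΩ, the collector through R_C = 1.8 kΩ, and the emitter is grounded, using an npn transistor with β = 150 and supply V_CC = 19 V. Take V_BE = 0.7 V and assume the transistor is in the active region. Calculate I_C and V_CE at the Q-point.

I_C ≈ 4 mA, V_CE ≈ 12 V

Base loop: V_CC = I_B·R_B + V_BE, so I_B = (19 − 0.7)/680 kΩ = 0.0269 mA.
In the active region I_C = β·I_B = 150 × 0.0269 = 4.04 mA.
Collector loop: V_CE = V_CC − I_C·R_C = 19 − 4.04×1.8 = 11.7 V.
Since V_CE = 11.7 V > V_CE(sat) ≈ 0.2 V, the transistor is in the active region as assumed.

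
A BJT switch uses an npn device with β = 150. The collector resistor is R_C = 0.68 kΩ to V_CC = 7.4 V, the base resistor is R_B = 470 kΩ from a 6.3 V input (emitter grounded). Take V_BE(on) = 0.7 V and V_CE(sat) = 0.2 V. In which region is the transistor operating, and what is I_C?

Assume active. Base-emitter loop: I_B = (V_BB − V_BE)/R_B = (6.3 − 0.7)/470 = 0.0119 mA.
I_C = β·I_B = 150×0.0119 = 1.79 mA.
V_CE = V_CC − I_C·R_C = 7.4 − 1.79×0.68 = 6.18 V > V_CE(sat), so the active-region assumption holds.

active; I_C ≈ 1.8 mA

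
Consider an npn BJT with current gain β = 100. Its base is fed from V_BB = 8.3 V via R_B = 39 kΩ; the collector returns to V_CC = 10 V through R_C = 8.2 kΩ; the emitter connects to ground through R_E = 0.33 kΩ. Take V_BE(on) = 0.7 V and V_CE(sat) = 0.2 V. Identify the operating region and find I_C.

saturation; I_C ≈ 1.1 mA

Assume active: I_B = (8.3 − 0.7)/(39 + 101×0.33) = 0.105 mA, I_C = β·I_B = 10.5 mA.
Then V_CE = 10 − 10.5×8.2 − 10.6×0.33 = -79.7 V < 0.2 V — the active assumption fails.
Re-solve with V_CE = 0.2 V. KCL at the emitter: V_E/R_E = (V_BB−0.7−V_E)/R_B + (V_CC−0.2−V_E)/R_C, giving V_E = 0.437 V.
I_C = (V_CC − 0.2 − V_E)/R_C = (9.8 − 0.437)/8.2 = 1.14 mA.
Check: I_B = (7.6 − 0.437)/39 = 0.184 mA, and β·I_B = 18.4 mA > I_C, confirming saturation.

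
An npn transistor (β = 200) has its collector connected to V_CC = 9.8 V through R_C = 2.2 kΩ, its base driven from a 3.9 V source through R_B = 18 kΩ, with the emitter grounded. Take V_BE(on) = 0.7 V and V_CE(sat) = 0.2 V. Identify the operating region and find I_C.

saturation; I_C ≈ 4.4 mA

Assume active: I_B = (3.9 − 0.7)/18 = 0.178 mA, giving I_C = β·I_B = 35.6 mA.
But then V_CE = 9.8 − 35.6×2.2 = -68.4 V < V_CE(sat) = 0.2 V — impossible in the active region.
So the transistor is saturated. With V_CE = 0.2 V, I_C = (V_CC − 0.2)/R_C = 9.6/2.2 = 4.36 mA.
Check: β·I_B = 35.6 mA > I_C = 4.36 mA, confirming saturation.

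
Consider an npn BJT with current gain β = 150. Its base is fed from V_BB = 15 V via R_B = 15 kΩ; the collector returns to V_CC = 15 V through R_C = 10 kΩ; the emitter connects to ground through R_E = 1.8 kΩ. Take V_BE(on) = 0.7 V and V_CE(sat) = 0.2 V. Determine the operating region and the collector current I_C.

saturation; I_C ≈ 1.1 mA

Assume active: I_B = (15 − 0.7)/(15 + 151×1.8) = 0.0499 mA, I_C = β·I_B = 7.48 mA.
Then V_CE = 15 − 7.48×10 − 7.53×1.8 = -73.3 V < 0.2 V — the active assumption fails.
Re-solve with V_CE = 0.2 V. KCL at the emitter: V_E/R_E = (V_BB−0.7−V_E)/R_B + (V_CC−0.2−V_E)/R_C, giving V_E = 3.37 V.
I_C = (V_CC − 0.2 − V_E)/R_C = (14.8 − 3.37)/10 = 1.14 mA.
Check: I_B = (14.3 − 3.37)/15 = 0.729 mA, and β·I_B = 109 mA > I_C, confirming saturation.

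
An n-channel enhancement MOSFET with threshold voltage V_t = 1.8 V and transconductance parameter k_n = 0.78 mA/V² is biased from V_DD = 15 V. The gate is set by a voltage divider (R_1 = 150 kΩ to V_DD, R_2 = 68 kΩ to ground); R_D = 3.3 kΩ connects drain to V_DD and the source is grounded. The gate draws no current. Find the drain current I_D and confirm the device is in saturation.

V_G = V_DD·R_2/(R_1+R_2) = 15×68/218 = 4.68 V. With the source grounded, V_GS = V_G = 4.68 V.
Assume saturation: I_D = (k_n/2)(V_GS − V_t)² = (0.78/2)×(4.68 − 1.8)² = 0.39×2.88² = 3.23 mA.
V_DS = V_DD − I_D·R_D = 15 − 3.23×3.3 = 4.33 V.
Saturation requires V_DS ≥ V_GS − V_t = 2.88 V; 4.33 ≥ 2.88 ✓.

I_D ≈ 3.2 mA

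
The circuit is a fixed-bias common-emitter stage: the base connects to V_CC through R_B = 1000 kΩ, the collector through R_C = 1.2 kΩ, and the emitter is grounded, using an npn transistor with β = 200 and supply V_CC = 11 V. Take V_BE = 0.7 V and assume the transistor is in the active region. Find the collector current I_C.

I_C ≈ 2.1 mA

Base loop: V_CC = I_B·R_B + V_BE, so I_B = (11 − 0.7)/1000 kΩ = 0.0103 mA.
In the active region I_C = β·I_B = 200 × 0.0103 = 2.06 mA.
Collector loop: V_CE = V_CC − I_C·R_C = 11 − 2.06×1.2 = 8.53 V.
Since V_CE = 8.53 V > V_CE(sat) ≈ 0.2 V, the transistor is in the active region as assumed.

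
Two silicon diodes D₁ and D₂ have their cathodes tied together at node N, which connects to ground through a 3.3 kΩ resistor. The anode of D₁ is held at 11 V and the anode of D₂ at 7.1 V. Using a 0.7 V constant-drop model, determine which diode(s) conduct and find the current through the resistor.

Only D₁ conducts; I_R ≈ 3.1 mA

Assume both conduct. Then node N would need to be at both 11−0.7 = 10.3 V and 7.1−0.7 = 6.4 V, which is impossible.
Assume only D₁ conducts: V_N = 11 − 0.7 = 10.3 V, so I_R = 10.3/3.3 = 3.12 mA.
Check D₂: its anode-to-cathode voltage is 7.1 − 10.3 = -3.2 V < 0.7 V, so it is off. The assumption is consistent.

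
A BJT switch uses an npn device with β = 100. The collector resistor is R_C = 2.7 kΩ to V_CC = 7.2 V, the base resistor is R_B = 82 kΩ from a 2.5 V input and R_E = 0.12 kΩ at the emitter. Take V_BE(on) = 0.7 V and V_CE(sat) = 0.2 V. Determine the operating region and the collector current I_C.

Assume active. Base-emitter loop: I_B = (V_BB − V_BE)/(R_B + (β+1)R_E) = (2.5 − 0.7)/(82 + 101×0.12) = 0.0191 mA.
I_C = β·I_B = 100×0.0191 = 1.91 mA.
V_CE = V_CC − I_C·R_C − I_E·R_E = 7.2 − 1.91×2.7 − 1.93×0.12 = 1.8 V > V_CE(sat), so the active-region assumption holds.

active; I_C ≈ 1.9 mA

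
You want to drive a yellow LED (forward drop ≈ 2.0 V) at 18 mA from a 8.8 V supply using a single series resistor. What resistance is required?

The resistor drops V_S − V_D = 8.8 − 2.0 = 6.8 V at 18 mA.
R = 6.8 V / 18 mA = 0.378 kΩ.

R ≈ 0.38 kΩ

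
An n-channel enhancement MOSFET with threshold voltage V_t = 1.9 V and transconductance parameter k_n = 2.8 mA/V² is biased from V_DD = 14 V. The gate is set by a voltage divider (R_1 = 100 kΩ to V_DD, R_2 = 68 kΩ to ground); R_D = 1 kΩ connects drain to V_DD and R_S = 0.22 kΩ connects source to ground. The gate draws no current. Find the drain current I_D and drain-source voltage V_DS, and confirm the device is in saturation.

V_G = V_DD·R_2/(R_1+R_2) = 14×68/168 = 5.67 V.
Assume saturation: I_D = (k_n/2)(V_GS − V_t)² with V_GS = V_G − I_D·R_S = 5.67 − 0.22·I_D.
Substituting gives 0.0678·I_D² − 3.32·I_D + 19.9 = 0, with roots I_D = 6.98 or 42 mA.
The root I_D = 42 mA gives V_GS = -3.58 V ≤ V_t, so take I_D = 6.98 mA.
Then V_GS = 4.13 V and V_DS = V_DD − I_D(R_D+R_S) = 14 − 6.98×1.22 = 5.49 V.
Saturation requires V_DS ≥ V_GS − V_t = 2.23 V; 5.49 ≥ 2.23 ✓.

I_D ≈ 7 mA, V_DS ≈ 5.5 V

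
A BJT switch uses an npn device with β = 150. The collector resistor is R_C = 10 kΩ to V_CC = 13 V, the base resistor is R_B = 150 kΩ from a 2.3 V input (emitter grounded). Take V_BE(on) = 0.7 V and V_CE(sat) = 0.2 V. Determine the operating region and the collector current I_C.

Assume active: I_B = (2.3 − 0.7)/150 = 0.0107 mA, giving I_C = β·I_B = 1.6 mA.
But then V_CE = 13 − 1.6×10 = -3 V < V_CE(sat) = 0.2 V — impossible in the active region.
So the transistor is saturated. With V_CE = 0.2 V, I_C = (V_CC − 0.2)/R_C = 12.8/10 = 1.28 mA.
Check: β·I_B = 1.6 mA > I_C = 1.28 mA, confirming saturation.

saturation; I_C ≈ 1.3 mA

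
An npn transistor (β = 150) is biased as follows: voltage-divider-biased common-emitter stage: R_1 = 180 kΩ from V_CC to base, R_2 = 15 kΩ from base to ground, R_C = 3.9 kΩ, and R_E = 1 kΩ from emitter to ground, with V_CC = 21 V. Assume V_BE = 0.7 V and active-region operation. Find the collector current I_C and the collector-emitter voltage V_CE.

Thevenize the base divider: V_Th = V_CC·R_2/(R_1+R_2) = 21×15/195 = 1.62 V, R_Th = R_1‖R_2 = 13.8 kΩ.
Base-emitter loop: V_Th = I_B·R_Th + V_BE + (β+1)I_B·R_E, so I_B = (1.62 − 0.7) / (13.8 + 151×1) = 0.00555 mA.
I_C = β·I_B = 150×0.00555 = 0.833 mA, and I_E = (β+1)I_B = 0.838 mA.
V_CE = V_CC − I_C·R_C − I_E·R_E = 21 − 0.833×3.9 − 0.838×1 = 16.9 V.
V_CE = 16.9 V > 0.2 V confirms active-region operation.

I_C ≈ 0.83 mA, V_CE ≈ 17 V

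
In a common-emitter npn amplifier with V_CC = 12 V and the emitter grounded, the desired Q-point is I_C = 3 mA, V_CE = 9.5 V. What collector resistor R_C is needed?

R_C ≈ 0.83 kΩ

Collector loop: V_CC = I_C·R_C + V_CE.
R_C = (V_CC − V_CE)/I_C = (12 − 9.5)/3 = 0.833 kΩ.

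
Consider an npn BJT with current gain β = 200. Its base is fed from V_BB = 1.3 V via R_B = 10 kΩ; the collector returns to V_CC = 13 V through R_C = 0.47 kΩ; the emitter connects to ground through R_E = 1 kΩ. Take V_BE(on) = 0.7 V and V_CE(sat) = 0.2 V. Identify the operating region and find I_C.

active; I_C ≈ 0.57 mA

Assume active. Base-emitter loop: I_B = (V_BB − V_BE)/(R_B + (β+1)R_E) = (1.3 − 0.7)/(10 + 201×1) = 0.00284 mA.
I_C = β·I_B = 200×0.00284 = 0.569 mA.
V_CE = V_CC − I_C·R_C − I_E·R_E = 13 − 0.569×0.47 − 0.572×1 = 12.2 V > V_CE(sat), so the active-region assumption holds.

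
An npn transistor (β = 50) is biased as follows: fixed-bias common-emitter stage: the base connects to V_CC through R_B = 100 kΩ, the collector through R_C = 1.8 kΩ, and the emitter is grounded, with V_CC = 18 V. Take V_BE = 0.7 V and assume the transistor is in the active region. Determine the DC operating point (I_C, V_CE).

I_C ≈ 8.7 mA, V_CE ≈ 2.4 V

Base loop: V_CC = I_B·R_B + V_BE, so I_B = (18 − 0.7)/100 kΩ = 0.173 mA.
In the active region I_C = β·I_B = 50 × 0.173 = 8.65 mA.
Collector loop: V_CE = V_CC − I_C·R_C = 18 − 8.65×1.8 = 2.43 V.
Since V_CE = 2.43 V > V_CE(sat) ≈ 0.2 V, the transistor is in the active region as assumed.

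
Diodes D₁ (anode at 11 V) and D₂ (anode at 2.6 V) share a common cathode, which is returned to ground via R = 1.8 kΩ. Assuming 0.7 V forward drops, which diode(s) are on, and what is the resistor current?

Only D₁ conducts; I_R ≈ 5.7 mA

Assume both conduct. Then node N would need to be at both 11−0.7 = 10.3 V and 2.6−0.7 = 1.9 V, which is impossible.
Assume only D₁ conducts: V_N = 11 − 0.7 = 10.3 V, so I_R = 10.3/1.8 = 5.72 mA.
Check D₂: its anode-to-cathode voltage is 2.6 − 10.3 = -7.7 V < 0.7 V, so it is off. The assumption is consistent.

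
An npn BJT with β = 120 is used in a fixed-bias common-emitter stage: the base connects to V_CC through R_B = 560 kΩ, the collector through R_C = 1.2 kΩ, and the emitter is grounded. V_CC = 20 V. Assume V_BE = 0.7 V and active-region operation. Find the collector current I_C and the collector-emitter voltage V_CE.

I_C ≈ 4.1 mA, V_CE ≈ 15 V

Base loop: V_CC = I_B·R_B + V_BE, so I_B = (20 − 0.7)/560 kΩ = 0.0345 mA.
In the active region I_C = β·I_B = 120 × 0.0345 = 4.14 mA.
Collector loop: V_CE = V_CC − I_C·R_C = 20 − 4.14×1.2 = 15 V.
Since V_CE = 15 V > V_CE(sat) ≈ 0.2 V, the transistor is in the active region as assumed.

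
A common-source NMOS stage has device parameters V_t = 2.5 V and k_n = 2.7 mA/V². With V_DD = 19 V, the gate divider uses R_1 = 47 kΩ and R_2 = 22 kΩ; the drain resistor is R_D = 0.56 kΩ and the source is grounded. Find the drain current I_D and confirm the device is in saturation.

V_G = V_DD·R_2/(R_1+R_2) = 19×22/69 = 6.06 V. With the source grounded, V_GS = V_G = 6.06 V.
Assume saturation: I_D = (k_n/2)(V_GS − V_t)² = (2.7/2)×(6.06 − 2.5)² = 1.35×3.56² = 17.1 mA.
V_DS = V_DD − I_D·R_D = 19 − 17.1×0.56 = 9.43 V.
Saturation requires V_DS ≥ V_GS − V_t = 3.56 V; 9.43 ≥ 3.56 ✓.

I_D ≈ 17 mA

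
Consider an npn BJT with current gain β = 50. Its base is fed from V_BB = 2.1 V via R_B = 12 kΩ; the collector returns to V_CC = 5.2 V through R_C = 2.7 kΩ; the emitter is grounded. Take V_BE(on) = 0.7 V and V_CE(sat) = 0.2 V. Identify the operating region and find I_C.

Assume active: I_B = (2.1 − 0.7)/12 = 0.117 mA, giving I_C = β·I_B = 5.83 mA.
But then V_CE = 5.2 − 5.83×2.7 = -10.6 V < V_CE(sat) = 0.2 V — impossible in the active region.
So the transistor is saturated. With V_CE = 0.2 V, I_C = (V_CC − 0.2)/R_C = 5/2.7 = 1.85 mA.
Check: β·I_B = 5.83 mA > I_C = 1.85 mA, confirming saturation.

saturation; I_C ≈ 1.9 mA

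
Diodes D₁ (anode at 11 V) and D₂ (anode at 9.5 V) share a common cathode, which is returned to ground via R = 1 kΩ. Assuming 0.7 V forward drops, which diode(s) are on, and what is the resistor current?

Only D₁ conducts; I_R ≈ 10 mA

Assume both conduct. Then node N would need to be at both 11−0.7 = 10.3 V and 9.5−0.7 = 8.8 V, which is impossible.
Assume only D₁ conducts: V_N = 11 − 0.7 = 10.3 V, so I_R = 10.3/1 = 10.3 mA.
Check D₂: its anode-to-cathode voltage is 9.5 − 10.3 = -0.8 V < 0.7 V, so it is off. The assumption is consistent.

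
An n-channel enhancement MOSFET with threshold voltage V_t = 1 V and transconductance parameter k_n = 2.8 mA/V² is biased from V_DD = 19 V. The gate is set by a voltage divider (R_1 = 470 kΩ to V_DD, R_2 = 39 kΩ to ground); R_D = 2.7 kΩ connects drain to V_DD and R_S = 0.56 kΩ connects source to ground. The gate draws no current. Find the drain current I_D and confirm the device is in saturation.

V_G = V_DD·R_2/(R_1+R_2) = 19×39/509 = 1.46 V.
Assume saturation: I_D = (k_n/2)(V_GS − V_t)² with V_GS = V_G − I_D·R_S = 1.46 − 0.56·I_D.
Substituting gives 0.439·I_D² − 1.71·I_D + 0.291 = 0, with roots I_D = 0.178 or 3.73 mA.
The root I_D = 3.73 mA gives V_GS = -0.632 V ≤ V_t, so take I_D = 0.178 mA.
Then V_GS = 1.36 V and V_DS = V_DD − I_D(R_D+R_S) = 19 − 0.178×3.26 = 18.4 V.
Saturation requires V_DS ≥ V_GS − V_t = 0.356 V; 18.4 ≥ 0.356 ✓.

I_D ≈ 0.18 mA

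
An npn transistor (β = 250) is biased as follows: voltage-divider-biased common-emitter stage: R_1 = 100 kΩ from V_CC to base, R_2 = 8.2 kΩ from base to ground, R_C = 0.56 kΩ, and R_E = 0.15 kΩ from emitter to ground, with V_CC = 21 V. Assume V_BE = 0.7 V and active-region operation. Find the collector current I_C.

Thevenize the base divider: V_Th = V_CC·R_2/(R_1+R_2) = 21×8.2/108 = 1.59 V, R_Th = R_1‖R_2 = 7.58 kΩ.
Base-emitter loop: V_Th = I_B·R_Th + V_BE + (β+1)I_B·R_E, so I_B = (1.59 − 0.7) / (7.58 + 251×0.15) = 0.0197 mA.
I_C = β·I_B = 250×0.0197 = 4.93 mA, and I_E = (β+1)I_B = 4.95 mA.
V_CE = V_CC − I_C·R_C − I_E·R_E = 21 − 4.93×0.56 − 4.95×0.15 = 17.5 V.
V_CE = 17.5 V > 0.2 V confirms active-region operation.

I_C ≈ 4.9 mA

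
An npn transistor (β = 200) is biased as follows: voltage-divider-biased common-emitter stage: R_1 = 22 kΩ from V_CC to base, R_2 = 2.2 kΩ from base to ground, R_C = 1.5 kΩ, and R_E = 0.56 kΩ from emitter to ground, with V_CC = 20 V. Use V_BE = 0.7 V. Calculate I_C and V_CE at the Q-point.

I_C ≈ 2 mA, V_CE ≈ 16 V

Thevenize the base divider: V_Th = V_CC·R_2/(R_1+R_2) = 20×2.2/24.2 = 1.82 V, R_Th = R_1‖R_2 = 2 kΩ.
Base-emitter loop: V_Th = I_B·R_Th + V_BE + (β+1)I_B·R_E, so I_B = (1.82 − 0.7) / (2 + 201×0.56) = 0.00976 mA.
I_C = β·I_B = 200×0.00976 = 1.95 mA, and I_E = (β+1)I_B = 1.96 mA.
V_CE = V_CC − I_C·R_C − I_E·R_E = 20 − 1.95×1.5 − 1.96×0.56 = 16 V.
V_CE = 16 V > 0.2 V confirms active-region operation.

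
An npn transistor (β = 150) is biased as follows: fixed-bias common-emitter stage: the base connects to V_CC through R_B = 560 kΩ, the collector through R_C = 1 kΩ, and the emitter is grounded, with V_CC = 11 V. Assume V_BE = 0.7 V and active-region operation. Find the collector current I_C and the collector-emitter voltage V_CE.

Base loop: V_CC = I_B·R_B + V_BE, so I_B = (11 − 0.7)/560 kΩ = 0.0184 mA.
In the active region I_C = β·I_B = 150 × 0.0184 = 2.76 mA.
Collector loop: V_CE = V_CC − I_C·R_C = 11 − 2.76×1 = 8.24 V.
Since V_CE = 8.24 V > V_CE(sat) ≈ 0.2 V, the transistor is in the active region as assumed.

I_C ≈ 2.8 mA, V_CE ≈ 8.2 V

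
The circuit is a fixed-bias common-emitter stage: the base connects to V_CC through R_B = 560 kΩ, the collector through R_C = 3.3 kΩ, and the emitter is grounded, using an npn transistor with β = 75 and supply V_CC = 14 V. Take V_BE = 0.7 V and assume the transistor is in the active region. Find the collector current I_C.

I_C ≈ 1.8 mA

Base loop: V_CC = I_B·R_B + V_BE, so I_B = (14 − 0.7)/560 kΩ = 0.0238 mA.
In the active region I_C = β·I_B = 75 × 0.0238 = 1.78 mA.
Collector loop: V_CE = V_CC − I_C·R_C = 14 − 1.78×3.3 = 8.12 V.
Since V_CE = 8.12 V > V_CE(sat) ≈ 0.2 V, the transistor is in the active region as assumed.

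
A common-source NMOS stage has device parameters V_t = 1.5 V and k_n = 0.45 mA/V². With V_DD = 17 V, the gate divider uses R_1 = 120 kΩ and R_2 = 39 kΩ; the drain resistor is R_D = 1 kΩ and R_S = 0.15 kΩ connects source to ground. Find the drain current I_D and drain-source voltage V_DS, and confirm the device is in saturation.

I_D ≈ 1.4 mA, V_DS ≈ 15 V

V_G = V_DD·R_2/(R_1+R_2) = 17×39/159 = 4.17 V.
Assume saturation: I_D = (k_n/2)(V_GS − V_t)² with V_GS = V_G − I_D·R_S = 4.17 − 0.15·I_D.
Substituting gives 0.00506·I_D² − 1.18·I_D + 1.6 = 0, with roots I_D = 1.37 or 232 mA.
The root I_D = 232 mA gives V_GS = -30.6 V ≤ V_t, so take I_D = 1.37 mA.
Then V_GS = 3.96 V and V_DS = V_DD − I_D(R_D+R_S) = 17 − 1.37×1.15 = 15.4 V.
Saturation requires V_DS ≥ V_GS − V_t = 2.46 V; 15.4 ≥ 2.46 ✓.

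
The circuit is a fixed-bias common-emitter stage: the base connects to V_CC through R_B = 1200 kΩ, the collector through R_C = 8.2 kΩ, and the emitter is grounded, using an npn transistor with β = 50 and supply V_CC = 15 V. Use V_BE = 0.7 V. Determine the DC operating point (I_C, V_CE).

Base loop: V_CC = I_B·R_B + V_BE, so I_B = (15 − 0.7)/1200 kΩ = 0.0119 mA.
In the active region I_C = β·I_B = 50 × 0.0119 = 0.596 mA.
Collector loop: V_CE = V_CC − I_C·R_C = 15 − 0.596×8.2 = 10.1 V.
Since V_CE = 10.1 V > V_CE(sat) ≈ 0.2 V, the transistor is in the active region as assumed.

I_C ≈ 0.6 mA, V_CE ≈ 10 V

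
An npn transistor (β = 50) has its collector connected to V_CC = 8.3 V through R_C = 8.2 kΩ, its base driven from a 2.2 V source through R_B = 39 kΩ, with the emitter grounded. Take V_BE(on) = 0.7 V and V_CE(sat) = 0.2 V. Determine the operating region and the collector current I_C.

Assume active: I_B = (2.2 − 0.7)/39 = 0.0385 mA, giving I_C = β·I_B = 1.92 mA.
But then V_CE = 8.3 − 1.92×8.2 = -7.47 V < V_CE(sat) = 0.2 V — impossible in the active region.
So the transistor is saturated. With V_CE = 0.2 V, I_C = (V_CC − 0.2)/R_C = 8.1/8.2 = 0.988 mA.
Check: β·I_B = 1.92 mA > I_C = 0.988 mA, confirming saturation.

saturation; I_C ≈ 0.99 mA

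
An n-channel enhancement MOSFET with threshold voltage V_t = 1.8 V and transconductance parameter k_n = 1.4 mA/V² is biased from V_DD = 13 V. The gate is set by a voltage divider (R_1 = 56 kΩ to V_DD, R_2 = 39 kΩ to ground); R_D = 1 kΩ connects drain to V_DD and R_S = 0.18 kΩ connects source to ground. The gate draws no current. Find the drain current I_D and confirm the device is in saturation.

I_D ≈ 4.9 mA

V_G = V_DD·R_2/(R_1+R_2) = 13×39/95 = 5.34 V.
Assume saturation: I_D = (k_n/2)(V_GS − V_t)² with V_GS = V_G − I_D·R_S = 5.34 − 0.18·I_D.
Substituting gives 0.0227·I_D² − 1.89·I_D + 8.76 = 0, with roots I_D = 4.92 or 78.5 mA.
The root I_D = 78.5 mA gives V_GS = -8.79 V ≤ V_t, so take I_D = 4.92 mA.
Then V_GS = 4.45 V and V_DS = V_DD − I_D(R_D+R_S) = 13 − 4.92×1.18 = 7.19 V.
Saturation requires V_DS ≥ V_GS − V_t = 2.65 V; 7.19 ≥ 2.65 ✓.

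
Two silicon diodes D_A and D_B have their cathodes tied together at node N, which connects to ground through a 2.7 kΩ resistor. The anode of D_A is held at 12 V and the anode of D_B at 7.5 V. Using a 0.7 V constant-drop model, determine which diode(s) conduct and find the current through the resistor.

Assume both conduct. Then node N would need to be at both 12−0.7 = 11.3 V and 7.5−0.7 = 6.8 V, which is impossible.
Assume only D_A conducts: V_N = 12 − 0.7 = 11.3 V, so I_R = 11.3/2.7 = 4.19 mA.
Check D_B: its anode-to-cathode voltage is 7.5 − 11.3 = -3.8 V < 0.7 V, so it is off. The assumption is consistent.

Only D_A conducts; I_R ≈ 4.2 mA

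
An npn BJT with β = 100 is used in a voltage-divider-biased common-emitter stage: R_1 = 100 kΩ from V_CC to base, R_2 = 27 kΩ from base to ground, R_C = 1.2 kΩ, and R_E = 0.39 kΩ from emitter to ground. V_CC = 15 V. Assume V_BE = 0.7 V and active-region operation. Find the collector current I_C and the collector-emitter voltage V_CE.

Thevenize the base divider: V_Th = V_CC·R_2/(R_1+R_2) = 15×27/127 = 3.19 V, R_Th = R_1‖R_2 = 21.3 kΩ.
Base-emitter loop: V_Th = I_B·R_Th + V_BE + (β+1)I_B·R_E, so I_B = (3.19 − 0.7) / (21.3 + 101×0.39) = 0.041 mA.
I_C = β·I_B = 100×0.041 = 4.1 mA, and I_E = (β+1)I_B = 4.14 mA.
V_CE = V_CC − I_C·R_C − I_E·R_E = 15 − 4.1×1.2 − 4.14×0.39 = 8.46 V.
V_CE = 8.46 V > 0.2 V confirms active-region operation.

I_C ≈ 4.1 mA, V_CE ≈ 8.5 V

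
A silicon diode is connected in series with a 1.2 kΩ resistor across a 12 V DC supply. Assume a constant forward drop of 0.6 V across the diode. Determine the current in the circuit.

KVL around the loop: 12 = V_D + I·R = 0.6 + I × 1.2 kΩ.
So I = (12 − 0.6) / 1.2 kΩ = 11.4 / 1.2 = 9.5 mA.

I ≈ 9.5 mA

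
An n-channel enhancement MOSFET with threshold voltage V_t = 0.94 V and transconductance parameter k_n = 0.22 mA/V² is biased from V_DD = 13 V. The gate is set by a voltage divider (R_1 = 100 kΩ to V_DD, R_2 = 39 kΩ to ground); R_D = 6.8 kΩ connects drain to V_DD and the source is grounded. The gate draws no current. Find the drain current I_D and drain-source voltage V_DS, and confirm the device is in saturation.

I_D ≈ 0.81 mA, V_DS ≈ 7.5 V

V_G = V_DD·R_2/(R_1+R_2) = 13×39/139 = 3.65 V. With the source grounded, V_GS = V_G = 3.65 V.
Assume saturation: I_D = (k_n/2)(V_GS − V_t)² = (0.22/2)×(3.65 − 0.94)² = 0.11×2.71² = 0.806 mA.
V_DS = V_DD − I_D·R_D = 13 − 0.806×6.8 = 7.52 V.
Saturation requires V_DS ≥ V_GS − V_t = 2.71 V; 7.52 ≥ 2.71 ✓.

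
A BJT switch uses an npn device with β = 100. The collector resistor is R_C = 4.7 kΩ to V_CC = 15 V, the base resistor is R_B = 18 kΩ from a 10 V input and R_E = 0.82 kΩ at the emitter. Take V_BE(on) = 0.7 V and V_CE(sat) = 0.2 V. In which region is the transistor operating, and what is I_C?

saturation; I_C ≈ 2.6 mA

Assume active: I_B = (10 − 0.7)/(18 + 101×0.82) = 0.0922 mA, I_C = β·I_B = 9.22 mA.
Then V_CE = 15 − 9.22×4.7 − 9.32×0.82 = -36 V < 0.2 V — the active assumption fails.
Re-solve with V_CE = 0.2 V. KCL at the emitter: V_E/R_E = (V_BB−0.7−V_E)/R_B + (V_CC−0.2−V_E)/R_C, giving V_E = 2.46 V.
I_C = (V_CC − 0.2 − V_E)/R_C = (14.8 − 2.46)/4.7 = 2.62 mA.
Check: I_B = (9.3 − 2.46)/18 = 0.38 mA, and β·I_B = 38 mA > I_C, confirming saturation.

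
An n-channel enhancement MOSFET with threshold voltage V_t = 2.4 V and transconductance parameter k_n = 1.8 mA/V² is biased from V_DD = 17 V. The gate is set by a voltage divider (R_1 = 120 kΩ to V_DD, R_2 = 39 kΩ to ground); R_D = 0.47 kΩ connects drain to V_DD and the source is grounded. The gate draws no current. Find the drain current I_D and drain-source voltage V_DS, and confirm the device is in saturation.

V_G = V_DD·R_2/(R_1+R_2) = 17×39/159 = 4.17 V. With the source grounded, V_GS = V_G = 4.17 V.
Assume saturation: I_D = (k_n/2)(V_GS − V_t)² = (1.8/2)×(4.17 − 2.4)² = 0.9×1.77² = 2.82 mA.
V_DS = V_DD − I_D·R_D = 17 − 2.82×0.47 = 15.7 V.
Saturation requires V_DS ≥ V_GS − V_t = 1.77 V; 15.7 ≥ 1.77 ✓.

I_D ≈ 2.8 mA, V_DS ≈ 16 V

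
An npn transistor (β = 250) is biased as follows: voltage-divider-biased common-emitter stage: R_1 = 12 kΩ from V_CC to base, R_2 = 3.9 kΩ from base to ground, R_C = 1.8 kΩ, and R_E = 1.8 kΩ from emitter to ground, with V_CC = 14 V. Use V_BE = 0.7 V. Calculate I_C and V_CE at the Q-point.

Thevenize the base divider: V_Th = V_CC·R_2/(R_1+R_2) = 14×3.9/15.9 = 3.43 V, R_Th = R_1‖R_2 = 2.94 kΩ.
Base-emitter loop: V_Th = I_B·R_Th + V_BE + (β+1)I_B·R_E, so I_B = (3.43 − 0.7) / (2.94 + 251×1.8) = 0.00601 mA.
I_C = β·I_B = 250×0.00601 = 1.5 mA, and I_E = (β+1)I_B = 1.51 mA.
V_CE = V_CC − I_C·R_C − I_E·R_E = 14 − 1.5×1.8 − 1.51×1.8 = 8.58 V.
V_CE = 8.58 V > 0.2 V confirms active-region operation.

I_C ≈ 1.5 mA, V_CE ≈ 8.6 V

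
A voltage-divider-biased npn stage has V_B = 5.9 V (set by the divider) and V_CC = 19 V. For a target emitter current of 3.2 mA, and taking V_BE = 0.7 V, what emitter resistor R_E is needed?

R_E ≈ 1.6 kΩ

V_E = V_B − V_BE = 5.9 − 0.7 = 5.2 V.
R_E = V_E / I_E = 5.2 / 3.2 = 1.62 kΩ.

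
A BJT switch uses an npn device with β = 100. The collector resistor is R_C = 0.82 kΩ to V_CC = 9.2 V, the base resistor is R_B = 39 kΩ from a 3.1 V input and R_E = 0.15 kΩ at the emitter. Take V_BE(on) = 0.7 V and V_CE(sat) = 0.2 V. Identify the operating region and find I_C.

Assume active. Base-emitter loop: I_B = (V_BB − V_BE)/(R_B + (β+1)R_E) = (3.1 − 0.7)/(39 + 101×0.15) = 0.0443 mA.
I_C = β·I_B = 100×0.0443 = 4.43 mA.
V_CE = V_CC − I_C·R_C − I_E·R_E = 9.2 − 4.43×0.82 − 4.48×0.15 = 4.89 V > V_CE(sat), so the active-region assumption holds.

active; I_C ≈ 4.4 mA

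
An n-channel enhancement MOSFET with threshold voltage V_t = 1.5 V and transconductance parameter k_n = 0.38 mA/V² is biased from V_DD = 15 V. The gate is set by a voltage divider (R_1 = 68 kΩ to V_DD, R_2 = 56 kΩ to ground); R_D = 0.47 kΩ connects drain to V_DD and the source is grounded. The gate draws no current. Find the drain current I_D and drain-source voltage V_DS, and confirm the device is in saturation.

I_D ≈ 5.3 mA, V_DS ≈ 13 V

V_G = V_DD·R_2/(R_1+R_2) = 15×56/124 = 6.77 V. With the source grounded, V_GS = V_G = 6.77 V.
Assume saturation: I_D = (k_n/2)(V_GS − V_t)² = (0.38/2)×(6.77 − 1.5)² = 0.19×5.27² = 5.29 mA.
V_DS = V_DD − I_D·R_D = 15 − 5.29×0.47 = 12.5 V.
Saturation requires V_DS ≥ V_GS − V_t = 5.27 V; 12.5 ≥ 5.27 ✓.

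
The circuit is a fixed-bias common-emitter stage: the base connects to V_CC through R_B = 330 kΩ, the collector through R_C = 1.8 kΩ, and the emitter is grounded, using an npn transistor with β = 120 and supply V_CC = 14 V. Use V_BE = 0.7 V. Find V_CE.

V_CE ≈ 5.3 V

Base loop: V_CC = I_B·R_B + V_BE, so I_B = (14 − 0.7)/330 kΩ = 0.0403 mA.
In the active region I_C = β·I_B = 120 × 0.0403 = 4.84 mA.
Collector loop: V_CE = V_CC − I_C·R_C = 14 − 4.84×1.8 = 5.29 V.
Since V_CE = 5.29 V > V_CE(sat) ≈ 0.2 V, the transistor is in the active region as assumed.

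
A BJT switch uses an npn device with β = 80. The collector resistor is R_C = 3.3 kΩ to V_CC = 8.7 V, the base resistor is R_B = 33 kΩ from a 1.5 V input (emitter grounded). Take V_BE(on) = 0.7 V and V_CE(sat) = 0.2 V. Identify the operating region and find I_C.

Assume active. Base-emitter loop: I_B = (V_BB − V_BE)/R_B = (1.5 − 0.7)/33 = 0.0242 mA.
I_C = β·I_B = 80×0.0242 = 1.94 mA.
V_CE = V_CC − I_C·R_C = 8.7 − 1.94×3.3 = 2.3 V > V_CE(sat), so the active-region assumption holds.

active; I_C ≈ 1.9 mA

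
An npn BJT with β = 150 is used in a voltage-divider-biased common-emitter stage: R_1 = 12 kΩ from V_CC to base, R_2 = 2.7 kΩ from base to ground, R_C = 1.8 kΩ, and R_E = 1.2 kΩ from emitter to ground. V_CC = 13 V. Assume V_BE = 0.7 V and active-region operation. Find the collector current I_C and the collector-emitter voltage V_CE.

Thevenize the base divider: V_Th = V_CC·R_2/(R_1+R_2) = 13×2.7/14.7 = 2.39 V, R_Th = R_1‖R_2 = 2.2 kΩ.
Base-emitter loop: V_Th = I_B·R_Th + V_BE + (β+1)I_B·R_E, so I_B = (2.39 − 0.7) / (2.2 + 151×1.2) = 0.0092 mA.
I_C = β·I_B = 150×0.0092 = 1.38 mA, and I_E = (β+1)I_B = 1.39 mA.
V_CE = V_CC − I_C·R_C − I_E·R_E = 13 − 1.38×1.8 − 1.39×1.2 = 8.85 V.
V_CE = 8.85 V > 0.2 V confirms active-region operation.

I_C ≈ 1.4 mA, V_CE ≈ 8.8 V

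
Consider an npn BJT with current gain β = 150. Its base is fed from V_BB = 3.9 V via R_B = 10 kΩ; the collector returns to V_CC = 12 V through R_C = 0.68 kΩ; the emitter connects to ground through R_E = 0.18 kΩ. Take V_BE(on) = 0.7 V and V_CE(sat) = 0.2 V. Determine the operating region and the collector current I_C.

active; I_C ≈ 13 mA

Assume active. Base-emitter loop: I_B = (V_BB − V_BE)/(R_B + (β+1)R_E) = (3.9 − 0.7)/(10 + 151×0.18) = 0.0861 mA.
I_C = β·I_B = 150×0.0861 = 12.9 mA.
V_CE = V_CC − I_C·R_C − I_E·R_E = 12 − 12.9×0.68 − 13×0.18 = 0.882 V > V_CE(sat), so the active-region assumption holds.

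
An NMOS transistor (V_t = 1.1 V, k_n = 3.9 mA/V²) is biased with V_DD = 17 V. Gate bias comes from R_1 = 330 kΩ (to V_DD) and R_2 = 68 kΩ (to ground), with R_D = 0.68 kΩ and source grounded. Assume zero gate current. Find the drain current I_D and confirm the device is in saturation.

V_G = V_DD·R_2/(R_1+R_2) = 17×68/398 = 2.9 V. With the source grounded, V_GS = V_G = 2.9 V.
Assume saturation: I_D = (k_n/2)(V_GS − V_t)² = (3.9/2)×(2.9 − 1.1)² = 1.95×1.8² = 6.35 mA.
V_DS = V_DD − I_D·R_D = 17 − 6.35×0.68 = 12.7 V.
Saturation requires V_DS ≥ V_GS − V_t = 1.8 V; 12.7 ≥ 1.8 ✓.

I_D ≈ 6.3 mA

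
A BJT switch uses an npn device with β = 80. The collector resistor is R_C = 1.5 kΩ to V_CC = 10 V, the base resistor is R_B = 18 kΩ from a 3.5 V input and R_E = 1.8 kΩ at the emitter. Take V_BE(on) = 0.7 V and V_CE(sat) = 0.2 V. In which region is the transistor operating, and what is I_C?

active; I_C ≈ 1.4 mA

Assume active. Base-emitter loop: I_B = (V_BB − V_BE)/(R_B + (β+1)R_E) = (3.5 − 0.7)/(18 + 81×1.8) = 0.0171 mA.
I_C = β·I_B = 80×0.0171 = 1.37 mA.
V_CE = V_CC − I_C·R_C − I_E·R_E = 10 − 1.37×1.5 − 1.38×1.8 = 5.46 V > V_CE(sat), so the active-region assumption holds.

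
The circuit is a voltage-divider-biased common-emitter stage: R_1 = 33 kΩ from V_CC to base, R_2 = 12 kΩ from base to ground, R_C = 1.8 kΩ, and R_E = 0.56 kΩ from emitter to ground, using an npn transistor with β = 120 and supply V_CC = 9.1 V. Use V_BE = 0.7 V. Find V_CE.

V_CE ≈ 2.7 V

Thevenize the base divider: V_Th = V_CC·R_2/(R_1+R_2) = 9.1×12/45 = 2.43 V, R_Th = R_1‖R_2 = 8.8 kΩ.
Base-emitter loop: V_Th = I_B·R_Th + V_BE + (β+1)I_B·R_E, so I_B = (2.43 − 0.7) / (8.8 + 121×0.56) = 0.0226 mA.
I_C = β·I_B = 120×0.0226 = 2.71 mA, and I_E = (β+1)I_B = 2.73 mA.
V_CE = V_CC − I_C·R_C − I_E·R_E = 9.1 − 2.71×1.8 − 2.73×0.56 = 2.7 V.
V_CE = 2.7 V > 0.2 V confirms active-region operation.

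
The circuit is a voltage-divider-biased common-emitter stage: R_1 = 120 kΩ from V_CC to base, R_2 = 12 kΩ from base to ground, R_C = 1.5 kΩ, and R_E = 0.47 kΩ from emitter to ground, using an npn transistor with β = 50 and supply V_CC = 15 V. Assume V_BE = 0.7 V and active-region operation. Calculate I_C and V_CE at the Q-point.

Thevenize the base divider: V_Th = V_CC·R_2/(R_1+R_2) = 15×12/132 = 1.36 V, R_Th = R_1‖R_2 = 10.9 kΩ.
Base-emitter loop: V_Th = I_B·R_Th + V_BE + (β+1)I_B·R_E, so I_B = (1.36 − 0.7) / (10.9 + 51×0.47) = 0.019 mA.
I_C = β·I_B = 50×0.019 = 0.951 mA, and I_E = (β+1)I_B = 0.97 mA.
V_CE = V_CC − I_C·R_C − I_E·R_E = 15 − 0.951×1.5 − 0.97×0.47 = 13.1 V.
V_CE = 13.1 V > 0.2 V confirms active-region operation.

I_C ≈ 0.95 mA, V_CE ≈ 13 V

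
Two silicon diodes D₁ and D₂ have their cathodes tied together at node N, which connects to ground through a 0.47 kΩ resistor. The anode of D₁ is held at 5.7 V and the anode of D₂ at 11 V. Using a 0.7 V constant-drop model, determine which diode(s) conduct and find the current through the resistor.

Assume both conduct. Then node N would need to be at both 5.7−0.7 = 5 V and 11−0.7 = 10.3 V, which is impossible.
Assume only D₂ conducts: V_N = 11 − 0.7 = 10.3 V, so I_R = 10.3/0.47 = 21.9 mA.
Check D₁: its anode-to-cathode voltage is 5.7 − 10.3 = -4.6 V < 0.7 V, so it is off. The assumption is consistent.

Only D₂ conducts; I_R ≈ 22 mA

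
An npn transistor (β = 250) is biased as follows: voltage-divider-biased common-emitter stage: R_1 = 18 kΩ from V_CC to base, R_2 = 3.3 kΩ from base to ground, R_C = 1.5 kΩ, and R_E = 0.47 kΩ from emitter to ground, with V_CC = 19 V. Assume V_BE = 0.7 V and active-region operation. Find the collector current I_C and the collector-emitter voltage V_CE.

Thevenize the base divider: V_Th = V_CC·R_2/(R_1+R_2) = 19×3.3/21.3 = 2.94 V, R_Th = R_1‖R_2 = 2.79 kΩ.
Base-emitter loop: V_Th = I_B·R_Th + V_BE + (β+1)I_B·R_E, so I_B = (2.94 − 0.7) / (2.79 + 251×0.47) = 0.0186 mA.
I_C = β·I_B = 250×0.0186 = 4.64 mA, and I_E = (β+1)I_B = 4.66 mA.
V_CE = V_CC − I_C·R_C − I_E·R_E = 19 − 4.64×1.5 − 4.66×0.47 = 9.84 V.
V_CE = 9.84 V > 0.2 V confirms active-region operation.

I_C ≈ 4.6 mA, V_CE ≈ 9.8 V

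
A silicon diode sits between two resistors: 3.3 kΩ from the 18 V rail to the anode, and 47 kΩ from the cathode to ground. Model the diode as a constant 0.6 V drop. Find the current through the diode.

The two resistors are in series with the diode, so KVL gives 18 = I·3.3 + 0.6 + I·47.
I = (18 − 0.6) / (3.3 + 47) kΩ = 17.4 / 50.3 = 0.346 mA.

I ≈ 0.35 mA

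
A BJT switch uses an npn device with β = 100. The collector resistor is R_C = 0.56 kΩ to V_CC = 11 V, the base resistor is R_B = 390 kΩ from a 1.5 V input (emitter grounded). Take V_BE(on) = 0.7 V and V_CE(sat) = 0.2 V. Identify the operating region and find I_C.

Assume active. Base-emitter loop: I_B = (V_BB − V_BE)/R_B = (1.5 − 0.7)/390 = 0.00205 mA.
I_C = β·I_B = 100×0.00205 = 0.205 mA.
V_CE = V_CC − I_C·R_C = 11 − 0.205×0.56 = 10.9 V > V_CE(sat), so the active-region assumption holds.

active; I_C ≈ 0.21 mA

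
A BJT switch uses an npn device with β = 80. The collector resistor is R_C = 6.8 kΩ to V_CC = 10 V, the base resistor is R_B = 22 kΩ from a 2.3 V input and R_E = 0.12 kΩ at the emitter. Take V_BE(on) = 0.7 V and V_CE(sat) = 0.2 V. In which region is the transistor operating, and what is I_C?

Assume active: I_B = (2.3 − 0.7)/(22 + 81×0.12) = 0.0504 mA, I_C = β·I_B = 4.04 mA.
Then V_CE = 10 − 4.04×6.8 − 4.09×0.12 = -17.9 V < 0.2 V — the active assumption fails.
Re-solve with V_CE = 0.2 V. KCL at the emitter: V_E/R_E = (V_BB−0.7−V_E)/R_B + (V_CC−0.2−V_E)/R_C, giving V_E = 0.178 V.
I_C = (V_CC − 0.2 − V_E)/R_C = (9.8 − 0.178)/6.8 = 1.42 mA.
Check: I_B = (1.6 − 0.178)/22 = 0.0647 mA, and β·I_B = 5.17 mA > I_C, confirming saturation.

saturation; I_C ≈ 1.4 mA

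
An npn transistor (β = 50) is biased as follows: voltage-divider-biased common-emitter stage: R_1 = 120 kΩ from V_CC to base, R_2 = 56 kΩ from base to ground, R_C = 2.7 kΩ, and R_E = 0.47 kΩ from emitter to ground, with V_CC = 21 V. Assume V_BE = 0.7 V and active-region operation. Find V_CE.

V_CE ≈ 5.7 V

Thevenize the base divider: V_Th = V_CC·R_2/(R_1+R_2) = 21×56/176 = 6.68 V, R_Th = R_1‖R_2 = 38.2 kΩ.
Base-emitter loop: V_Th = I_B·R_Th + V_BE + (β+1)I_B·R_E, so I_B = (6.68 − 0.7) / (38.2 + 51×0.47) = 0.0962 mA.
I_C = β·I_B = 50×0.0962 = 4.81 mA, and I_E = (β+1)I_B = 4.91 mA.
V_CE = V_CC − I_C·R_C − I_E·R_E = 21 − 4.81×2.7 − 4.91×0.47 = 5.7 V.
V_CE = 5.7 V > 0.2 V confirms active-region operation.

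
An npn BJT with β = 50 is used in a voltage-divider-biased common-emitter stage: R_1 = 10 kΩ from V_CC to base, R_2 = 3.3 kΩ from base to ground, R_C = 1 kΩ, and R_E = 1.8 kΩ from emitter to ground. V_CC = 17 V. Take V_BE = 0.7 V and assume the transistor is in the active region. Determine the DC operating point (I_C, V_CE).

I_C ≈ 1.9 mA, V_CE ≈ 12 V

Thevenize the base divider: V_Th = V_CC·R_2/(R_1+R_2) = 17×3.3/13.3 = 4.22 V, R_Th = R_1‖R_2 = 2.48 kΩ.
Base-emitter loop: V_Th = I_B·R_Th + V_BE + (β+1)I_B·R_E, so I_B = (4.22 − 0.7) / (2.48 + 51×1.8) = 0.0373 mA.
I_C = β·I_B = 50×0.0373 = 1.87 mA, and I_E = (β+1)I_B = 1.9 mA.
V_CE = V_CC − I_C·R_C − I_E·R_E = 17 − 1.87×1 − 1.9×1.8 = 11.7 V.
V_CE = 11.7 V > 0.2 V confirms active-region operation.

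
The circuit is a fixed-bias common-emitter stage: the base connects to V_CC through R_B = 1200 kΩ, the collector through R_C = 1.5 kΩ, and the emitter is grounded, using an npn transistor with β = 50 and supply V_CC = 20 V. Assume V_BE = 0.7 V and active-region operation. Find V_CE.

V_CE ≈ 19 V

Base loop: V_CC = I_B·R_B + V_BE, so I_B = (20 − 0.7)/1200 kΩ = 0.0161 mA.
In the active region I_C = β·I_B = 50 × 0.0161 = 0.804 mA.
Collector loop: V_CE = V_CC − I_C·R_C = 20 − 0.804×1.5 = 18.8 V.
Since V_CE = 18.8 V > V_CE(sat) ≈ 0.2 V, the transistor is in the active region as assumed.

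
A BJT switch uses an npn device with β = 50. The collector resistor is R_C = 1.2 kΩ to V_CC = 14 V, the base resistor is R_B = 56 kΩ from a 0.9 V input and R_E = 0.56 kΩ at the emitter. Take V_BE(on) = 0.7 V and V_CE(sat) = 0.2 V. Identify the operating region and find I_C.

active; I_C ≈ 0.12 mA

Assume active. Base-emitter loop: I_B = (V_BB − V_BE)/(R_B + (β+1)R_E) = (0.9 − 0.7)/(56 + 51×0.56) = 0.00237 mA.
I_C = β·I_B = 50×0.00237 = 0.118 mA.
V_CE = V_CC − I_C·R_C − I_E·R_E = 14 − 0.118×1.2 − 0.121×0.56 = 13.8 V > V_CE(sat), so the active-region assumption holds.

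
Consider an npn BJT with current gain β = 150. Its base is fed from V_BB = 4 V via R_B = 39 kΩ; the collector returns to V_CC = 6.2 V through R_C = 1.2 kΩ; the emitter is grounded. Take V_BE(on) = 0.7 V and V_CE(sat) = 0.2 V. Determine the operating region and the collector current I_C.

Assume active: I_B = (4 − 0.7)/39 = 0.0846 mA, giving I_C = β·I_B = 12.7 mA.
But then V_CE = 6.2 − 12.7×1.2 = -9.03 V < V_CE(sat) = 0.2 V — impossible in the active region.
So the transistor is saturated. With V_CE = 0.2 V, I_C = (V_CC − 0.2)/R_C = 6/1.2 = 5 mA.
Check: β·I_B = 12.7 mA > I_C = 5 mA, confirming saturation.

saturation; I_C ≈ 5 mA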